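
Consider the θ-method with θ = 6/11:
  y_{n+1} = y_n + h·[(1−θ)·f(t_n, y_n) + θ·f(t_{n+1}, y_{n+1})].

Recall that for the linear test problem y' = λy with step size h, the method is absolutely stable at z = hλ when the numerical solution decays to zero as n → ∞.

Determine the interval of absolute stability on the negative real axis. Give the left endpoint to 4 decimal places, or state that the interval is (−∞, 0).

(−∞, 0) — no finite endpoint.

With y'=λy (z=hλ):
  y_{n+1} = y_n + z·[5/11·y_n + 6/11·y_{n+1}] ⇒ (1 − 6/11z)y_{n+1} = (1 + 5/11z)y_n
  Hence R(z) = (1 + 5/11z)/(1 − 6/11z).

Solve |R(x)|<1 on ℝ⁻.
x=-0.32: |R|=0.7276
x=-2: |R|=0.0435
x=-10: |R|=0.5493
x=-100: |R|=0.8003
θ=6/11≥1/2 ⇒ |1+5/11x|<|1−6/11x| ∀x<0 ⇒ unbounded interval.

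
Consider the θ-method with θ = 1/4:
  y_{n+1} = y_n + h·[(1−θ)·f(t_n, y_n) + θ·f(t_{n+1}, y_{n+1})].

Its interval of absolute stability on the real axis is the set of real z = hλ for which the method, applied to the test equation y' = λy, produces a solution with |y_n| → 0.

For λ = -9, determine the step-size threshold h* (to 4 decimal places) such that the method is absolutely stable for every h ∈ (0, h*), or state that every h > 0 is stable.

(-4.0000,0); λ=-9 ⇒ h* = (4)/9 = 0.4444.

Set f=λy, z=hλ:
  y_{n+1} = y_n + z·[3/4·y_n + 1/4·y_{n+1}] ⇒ (1 − 1/4z)y_{n+1} = (1 + 3/4z)y_n
  ⇒ R(z) = (1 + 3/4z)/(1 − 1/4z).

Solve |R(x)|<1 on ℝ⁻.
x=-1.03: |R|=0.1809
R=−1: 1+3/4x = −1+1/4x ⇒ -1/2x=2 ⇒ x=2/(-1/2)=-4.0000
Confirm numerically:
  x=-2.462: |R|=0.52399 <1
  x=-2.139: |R|=0.39371 <1
  x=-1.932: |R|=0.30276 <1
  x=-4.527: |R|=1.12361 >1
  x=-4.146: |R|=1.03585 >1
So |R|<1 on (-4.0000, 0).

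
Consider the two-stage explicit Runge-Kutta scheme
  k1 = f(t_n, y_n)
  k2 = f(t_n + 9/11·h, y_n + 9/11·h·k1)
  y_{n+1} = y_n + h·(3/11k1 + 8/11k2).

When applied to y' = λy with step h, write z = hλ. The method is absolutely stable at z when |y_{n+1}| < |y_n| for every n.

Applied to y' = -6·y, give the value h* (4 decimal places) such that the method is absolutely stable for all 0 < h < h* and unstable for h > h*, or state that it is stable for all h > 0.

(-1.6806,0); λ=-6 ⇒ h* = (121/72)/6 = 0.2801.

Set f=λy, z=hλ:
  k1=λy_n ⇒ h·k1=z·y_n;  k2=λ(1+9/11z)y_n ⇒ h·k2=z(1+9/11z)y_n
  y_{n+1}/y_n = 1 + 3/11z + 8/11z(1+9/11z) = 1 + z + 72/121z²
  ⇒ R(z) = 1 + z + 72/121z².

Find x<0 with |R(x)|<1.
x=-0.88: |R|=0.5808
R=1: x+72/121x²=0 ⇒ x=−121/72=-1.6806; min R=1−1/(4·72/121)=0.5799>−1
Confirm numerically:
  x=-1.205: |R|=0.65901 <1
  x=-1.001: |R|=0.59523 <1
  x=-0.992: |R|=0.59356 <1
  x=-0.946: |R|=0.58651 <1
  x=-1.879: |R|=1.22188 >1
  x=-1.767: |R|=1.09089 >1
So |R|<1 on (-1.6806, 0).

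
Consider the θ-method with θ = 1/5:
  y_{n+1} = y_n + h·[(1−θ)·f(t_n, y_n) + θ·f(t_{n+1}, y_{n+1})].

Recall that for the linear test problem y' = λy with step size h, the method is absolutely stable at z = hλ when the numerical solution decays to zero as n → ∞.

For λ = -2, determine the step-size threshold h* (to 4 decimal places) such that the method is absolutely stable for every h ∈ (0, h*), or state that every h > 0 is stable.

Set f=λy, z=hλ:
  y_{n+1} = y_n + z·[4/5·y_n + 1/5·y_{n+1}] ⇒ (1 − 1/5z)y_{n+1} = (1 + 4/5z)y_n
  ⇒ R(z) = (1 + 4/5z)/(1 − 1/5z).

Boundary: |R(x)|=1, x<0.
x=-0.45: |R|=0.5872
R=−1: 1+4/5x = −1+1/5x ⇒ -3/5x=2 ⇒ x=2/(-3/5)=-3.3333
Confirm numerically:
  x=-3.193: |R|=0.94861 <1
  x=-2.745: |R|=0.77211 <1
  x=-1.986: |R|=0.42141 <1
  x=-3.919: |R|=1.19700 >1
  x=-3.896: |R|=1.18975 >1
  x=-3.674: |R|=1.11782 >1
So |R|<1 on (-3.3333, 0).

(-3.3333,0); λ=-2 ⇒ h* = (10/3)/2 = 1.6667.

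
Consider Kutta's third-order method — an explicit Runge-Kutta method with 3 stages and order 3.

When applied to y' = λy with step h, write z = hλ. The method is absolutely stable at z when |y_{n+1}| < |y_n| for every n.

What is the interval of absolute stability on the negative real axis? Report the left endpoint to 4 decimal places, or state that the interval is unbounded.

On y'=λy, z=hλ:
  order 3, 3-stage ⇒ R(z)=1+z+z^2/2+z^3/6
  (e.g. R(-0.87)=0.39870, |R|=0.39870)

Solve |R(x)|<1 on ℝ⁻.
x=-0.87: |R|=0.3987
|R(-2.68)|=1.2969 |R(-1.29)|=0.1843 |R(-1.04)|=0.3133
Bisect:
  x_lo=-3.1554 |R|=2.4132  x_hi=-0.2947 |R|=0.7445
  mid=-1.72504 |R|=0.09271 →hi
  mid=-2.44021 |R|=0.88466 →hi
  mid=-2.79780 |R|=1.53401 →lo
  mid=-2.61901 |R|=1.18346 →lo
  mid=-2.52961 |R|=1.02795 →lo
  mid=-2.48491 |R|=0.95482 →hi
  mid=-2.50726 |R|=0.99101 →hi
  mid=-2.51844 |R|=1.00938 →lo
  mid=-2.51285 |R|=1.00017 →lo
  ...
  [-2.51285,-2.51267] ⇒ x*=-2.5127
So |R|<1 on (-2.5127, 0).

z∈(-2.5127,0).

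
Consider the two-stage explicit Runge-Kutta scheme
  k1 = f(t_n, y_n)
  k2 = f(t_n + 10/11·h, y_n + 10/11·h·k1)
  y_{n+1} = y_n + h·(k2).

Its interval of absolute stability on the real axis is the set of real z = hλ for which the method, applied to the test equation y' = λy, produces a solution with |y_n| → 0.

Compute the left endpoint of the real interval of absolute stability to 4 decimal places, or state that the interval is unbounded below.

On y'=λy, z=hλ:
  k1=λy_n ⇒ h·k1=z·y_n;  k2=λ(1+10/11z)y_n ⇒ h·k2=z(1+10/11z)y_n
  y_{n+1}/y_n = 1 + z(1+10/11z) = 1 + z + 10/11z²
  so R(z) = 1 + z + 10/11z².

Solve |R(x)|<1 on ℝ⁻.
x=-1.17: |R|=1.0745
R=1: x+10/11x²=0 ⇒ x=−11/10=-1.1000; min R=1−1/(4·10/11)=0.7250>−1
Confirm numerically:
  x=-0.889: |R|=0.82947 <1
  x=-0.535: |R|=0.72520 <1
  x=-0.533: |R|=0.72526 <1
  x=-0.467: |R|=0.73126 <1
  x=-1.634: |R|=1.79323 >1
  x=-1.584: |R|=1.69696 >1
  x=-1.290: |R|=1.22282 >1
Stable set (-1.1000, 0).

z* = -1.1000.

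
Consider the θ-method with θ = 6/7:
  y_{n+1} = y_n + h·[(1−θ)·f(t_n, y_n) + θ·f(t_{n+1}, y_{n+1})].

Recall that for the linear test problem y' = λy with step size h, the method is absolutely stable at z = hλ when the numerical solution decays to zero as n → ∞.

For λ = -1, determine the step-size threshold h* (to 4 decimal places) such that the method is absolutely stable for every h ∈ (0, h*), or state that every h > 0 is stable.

(−∞, 0) — no finite endpoint. Any h>0 works for λ=-1.

Set f=λy, z=hλ:
  y_{n+1} = y_n + z·[1/7·y_n + 6/7·y_{n+1}] ⇒ (1 − 6/7z)y_{n+1} = (1 + 1/7z)y_n
  ⇒ R(z) = (1 + 1/7z)/(1 − 6/7z).

Boundary: |R(x)|=1, x<0.
x=-0.96: |R|=0.4734
x=-2: |R|=0.2632
x=-10: |R|=0.0448
x=-100: |R|=0.1532
θ=6/7≥1/2 ⇒ |1+1/7x|<|1−6/7x| ∀x<0 ⇒ stable on all of ℝ⁻.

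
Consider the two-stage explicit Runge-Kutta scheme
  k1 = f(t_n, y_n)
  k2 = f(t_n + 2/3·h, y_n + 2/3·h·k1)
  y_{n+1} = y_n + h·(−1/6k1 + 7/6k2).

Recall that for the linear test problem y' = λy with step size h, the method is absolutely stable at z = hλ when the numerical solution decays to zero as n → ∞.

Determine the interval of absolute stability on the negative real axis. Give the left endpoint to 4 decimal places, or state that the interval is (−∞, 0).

z∈(-1.2857,0).

Set f=λy, z=hλ:
  k1=λy_n ⇒ h·k1=z·y_n;  k2=λ(1+2/3z)y_n ⇒ h·k2=z(1+2/3z)y_n
  y_{n+1}/y_n = 1 − 1/6z + 7/6z(1+2/3z) = 1 + z + 7/9z²
  R(z) = 1 + z + 7/9z².

Solve |R(x)|<1 on ℝ⁻.
x=-1.08: |R|=0.8272
R=1: x+7/9x²=0 ⇒ x=−9/7=-1.2857; min R=1−1/(4·7/9)=0.6786>−1
Confirm numerically:
  x=-1.121: |R|=0.85639 <1
  x=-1.085: |R|=0.83062 <1
  x=-0.752: |R|=0.68784 <1
  x=-0.628: |R|=0.67874 <1
  x=-1.605: |R|=1.39857 >1
  x=-1.525: |R|=1.28382 >1
Stable set (-1.2857, 0).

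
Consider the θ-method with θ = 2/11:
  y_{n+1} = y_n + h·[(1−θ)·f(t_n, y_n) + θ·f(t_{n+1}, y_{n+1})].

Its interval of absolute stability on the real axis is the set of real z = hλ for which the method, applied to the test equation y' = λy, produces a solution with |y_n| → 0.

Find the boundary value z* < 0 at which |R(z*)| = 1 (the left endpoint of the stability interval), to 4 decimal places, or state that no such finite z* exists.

z* = -3.1429.

On y'=λy, z=hλ:
  y_{n+1} = y_n + z·[9/11·y_n + 2/11·y_{n+1}] ⇒ (1 − 2/11z)y_{n+1} = (1 + 9/11z)y_n
  ⇒ R(z) = (1 + 9/11z)/(1 − 2/11z).

Solve |R(x)|<1 on ℝ⁻.
x=-1.52: |R|=0.1909
R=−1: 1+9/11x = −1+2/11x ⇒ -7/11x=2 ⇒ x=2/(-7/11)=-3.1429
Confirm numerically:
  x=-2.841: |R|=0.87334 <1
  x=-2.556: |R|=0.74503 <1
  x=-2.515: |R|=0.72583 <1
  x=-2.280: |R|=0.61183 <1
  x=-3.651: |R|=1.19435 >1
  x=-3.448: |R|=1.11936 >1
  x=-3.210: |R|=1.02698 >1
Interval (-3.1429, 0).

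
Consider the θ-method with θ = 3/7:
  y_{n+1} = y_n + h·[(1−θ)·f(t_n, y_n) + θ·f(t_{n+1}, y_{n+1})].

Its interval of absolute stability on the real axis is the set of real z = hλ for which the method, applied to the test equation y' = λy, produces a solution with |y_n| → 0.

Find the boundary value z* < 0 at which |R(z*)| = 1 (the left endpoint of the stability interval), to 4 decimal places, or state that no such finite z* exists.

On y'=λy, z=hλ:
  y_{n+1} = y_n + z·[4/7·y_n + 3/7·y_{n+1}] ⇒ (1 − 3/7z)y_{n+1} = (1 + 4/7z)y_n
  ⇒ R(z) = (1 + 4/7z)/(1 − 3/7z).

Solve |R(x)|<1 on ℝ⁻.
x=-1.4: |R|=0.1250
R=−1: 1+4/7x = −1+3/7x ⇒ -1/7x=2 ⇒ x=2/(-1/7)=-14.0000
Confirm numerically:
  x=-11.930: |R|=0.95162 <1
  x=-10.924: |R|=0.92266 <1
  x=-9.907: |R|=0.88854 <1
  x=-6.566: |R|=0.72155 <1
  x=-14.098: |R|=1.00199 >1
  x=-14.031: |R|=1.00063 >1
Interval (-14.0000, 0).

left endpoint -14.0000.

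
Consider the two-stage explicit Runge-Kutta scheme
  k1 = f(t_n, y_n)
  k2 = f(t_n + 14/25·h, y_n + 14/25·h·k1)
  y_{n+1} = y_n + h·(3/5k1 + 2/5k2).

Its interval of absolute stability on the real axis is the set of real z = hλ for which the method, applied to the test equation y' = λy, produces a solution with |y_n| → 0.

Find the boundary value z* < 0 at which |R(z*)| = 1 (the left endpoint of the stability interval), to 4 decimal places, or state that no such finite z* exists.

With y'=λy (z=hλ):
  k1=λy_n ⇒ h·k1=z·y_n;  k2=λ(1+14/25z)y_n ⇒ h·k2=z(1+14/25z)y_n
  y_{n+1}/y_n = 1 + 3/5z + 2/5z(1+14/25z) = 1 + z + 28/125z²
  ⇒ R(z) = 1 + z + 28/125z².

Solve |R(x)|<1 on ℝ⁻.
x=-1.13: |R|=0.1560
R=1: x+28/125x²=0 ⇒ x=−125/28=-4.4643; min R=1−1/(4·28/125)=-0.1161>−1
Confirm numerically:
  x=-4.014: |R|=0.59513 <1
  x=-3.044: |R|=0.03157 <1
  x=-2.601: |R|=0.08559 <1
  x=-4.878: |R|=1.45205 >1
  x=-4.718: |R|=1.26813 >1
Stable set (-4.4643, 0).

z* = -4.4643.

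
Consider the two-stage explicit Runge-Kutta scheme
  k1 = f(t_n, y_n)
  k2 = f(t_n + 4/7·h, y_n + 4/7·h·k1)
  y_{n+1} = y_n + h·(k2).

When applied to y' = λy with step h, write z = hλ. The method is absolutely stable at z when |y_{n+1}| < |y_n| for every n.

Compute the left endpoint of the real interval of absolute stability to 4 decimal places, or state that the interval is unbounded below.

left endpoint -1.7500.

Test eqn y'=λy, z=hλ:
  k1=λy_n ⇒ h·k1=z·y_n;  k2=λ(1+4/7z)y_n ⇒ h·k2=z(1+4/7z)y_n
  y_{n+1}/y_n = 1 + z(1+4/7z) = 1 + z + 4/7z²
  Hence R(z) = 1 + z + 4/7z².

Boundary: |R(x)|=1, x<0.
x=-0.67: |R|=0.5865
R=1: x+4/7x²=0 ⇒ x=−7/4=-1.7500; min R=1−1/(4·4/7)=0.5625>−1
Confirm numerically:
  x=-1.419: |R|=0.73161 <1
  x=-0.931: |R|=0.56429 <1
  x=-0.701: |R|=0.57980 <1
  x=-2.293: |R|=1.71149 >1
  x=-2.263: |R|=1.66338 >1
  x=-2.025: |R|=1.31821 >1
Interval (-1.7500, 0).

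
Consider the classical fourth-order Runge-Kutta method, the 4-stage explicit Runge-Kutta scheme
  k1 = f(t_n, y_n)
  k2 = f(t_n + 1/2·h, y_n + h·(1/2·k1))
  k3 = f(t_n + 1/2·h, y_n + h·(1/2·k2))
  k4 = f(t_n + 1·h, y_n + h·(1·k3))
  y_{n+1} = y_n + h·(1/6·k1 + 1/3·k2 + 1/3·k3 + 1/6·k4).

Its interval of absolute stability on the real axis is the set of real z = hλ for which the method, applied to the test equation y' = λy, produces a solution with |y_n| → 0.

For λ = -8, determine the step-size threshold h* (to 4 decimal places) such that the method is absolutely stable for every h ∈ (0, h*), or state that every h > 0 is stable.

With y'=λy (z=hλ):
  order 4, 4-stage ⇒ R(z)=1+z+z^2/2+z^3/6+z^4/24
  (e.g. R(-1.19)=0.32075, |R|=0.32075)

Solve |R(x)|<1 on ℝ⁻.
x=-1.19: |R|=0.3207
|R(-3.07)|=1.5212 |R(-2.43)|=0.5838 |R(-1.91)|=0.3073
Bisect:
  x_lo=-3.4643 |R|=2.6082  x_hi=-0.1725 |R|=0.8415
  mid=-1.81840 |R|=0.28834 →hi
  mid=-2.64133 |R|=0.80377 →hi
  mid=-3.05280 |R|=1.48413 →lo
  mid=-2.84706 |R|=1.09719 →lo
  mid=-2.74420 |R|=0.93979 →hi
  mid=-2.79563 |R|=1.01570 →lo
  mid=-2.76991 |R|=0.97706 →hi
  mid=-2.78277 |R|=0.99620 →hi
  mid=-2.78920 |R|=1.00591 →lo
  ...
  [-2.78538,-2.78518] ⇒ x*=-2.7853
So |R|<1 on (-2.7853, 0).

(-2.7853,0); λ=-8 ⇒ h* = 0.3482.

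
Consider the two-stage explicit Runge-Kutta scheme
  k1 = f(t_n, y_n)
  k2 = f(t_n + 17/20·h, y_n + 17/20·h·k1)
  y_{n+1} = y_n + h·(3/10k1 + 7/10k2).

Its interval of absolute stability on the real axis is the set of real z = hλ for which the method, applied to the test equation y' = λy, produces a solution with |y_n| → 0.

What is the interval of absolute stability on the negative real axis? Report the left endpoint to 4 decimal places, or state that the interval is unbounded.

On y'=λy, z=hλ:
  k1=λy_n ⇒ h·k1=z·y_n;  k2=λ(1+17/20z)y_n ⇒ h·k2=z(1+17/20z)y_n
  y_{n+1}/y_n = 1 + 3/10z + 7/10z(1+17/20z) = 1 + z + 119/200z²
  Hence R(z) = 1 + z + 119/200z².

Find x<0 with |R(x)|<1.
x=-0.34: |R|=0.7288
R=1: x+119/200x²=0 ⇒ x=−200/119=-1.6807; min R=1−1/(4·119/200)=0.5798>−1
Confirm numerically:
  x=-1.217: |R|=0.66425 <1
  x=-1.046: |R|=0.60500 <1
  x=-1.007: |R|=0.59636 <1
  x=-0.707: |R|=0.59041 <1
  x=-2.139: |R|=1.58332 >1
  x=-1.913: |R|=1.26444 >1
Interval (-1.6807, 0).

z∈(-1.6807,0).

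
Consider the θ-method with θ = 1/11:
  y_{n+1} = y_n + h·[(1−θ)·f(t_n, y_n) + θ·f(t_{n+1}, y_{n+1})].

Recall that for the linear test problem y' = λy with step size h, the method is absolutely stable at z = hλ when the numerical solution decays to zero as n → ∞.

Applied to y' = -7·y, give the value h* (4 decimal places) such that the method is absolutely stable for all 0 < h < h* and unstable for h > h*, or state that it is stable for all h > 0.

Test eqn y'=λy, z=hλ:
  y_{n+1} = y_n + z·[10/11·y_n + 1/11·y_{n+1}] ⇒ (1 − 1/11z)y_{n+1} = (1 + 10/11z)y_n
  ⇒ R(z) = (1 + 10/11z)/(1 − 1/11z).

Solve |R(x)|<1 on ℝ⁻.
x=-1.72: |R|=0.4874
R=−1: 1+10/11x = −1+1/11x ⇒ -9/11x=2 ⇒ x=2/(-9/11)=-2.4444
Confirm numerically:
  x=-2.038: |R|=0.71944 <1
  x=-1.846: |R|=0.58073 <1
  x=-1.366: |R|=0.21511 <1
  x=-1.079: |R|=0.01739 <1
  x=-3.010: |R|=1.36331 >1
  x=-2.575: |R|=1.08656 >1
Interval (-2.4444, 0).

(-2.4444,0); λ=-7 ⇒ h* = (22/9)/7 = 0.3492.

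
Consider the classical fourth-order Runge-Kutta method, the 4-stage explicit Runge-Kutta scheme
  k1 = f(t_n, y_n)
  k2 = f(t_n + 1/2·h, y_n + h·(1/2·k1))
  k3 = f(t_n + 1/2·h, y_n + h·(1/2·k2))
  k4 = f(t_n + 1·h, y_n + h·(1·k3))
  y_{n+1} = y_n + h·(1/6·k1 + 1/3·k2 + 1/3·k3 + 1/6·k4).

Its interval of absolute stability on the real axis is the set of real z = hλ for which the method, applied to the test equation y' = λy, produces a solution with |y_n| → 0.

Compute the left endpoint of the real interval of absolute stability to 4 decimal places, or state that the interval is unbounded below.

left endpoint -2.7853.

Test eqn y'=λy, z=hλ:
  order 4, 4-stage ⇒ R(z)=1+z+z^2/2+z^3/6+z^4/24
  (e.g. R(-0.74)=0.47876, |R|=0.47876)

Find x<0 with |R(x)|<1.
x=-0.74: |R|=0.4788
|R(-2.85)|=1.1020 |R(-1.69)|=0.2735 |R(-0.62)|=0.5386
Bisect:
  x_lo=-3.3875 |R|=2.3581  x_hi=-0.2347 |R|=0.7908
  mid=-1.81113 |R|=0.28714 →hi
  mid=-2.59933 |R|=0.75397 →hi
  mid=-2.99344 |R|=1.36192 →lo
  mid=-2.79638 |R|=1.01685 →lo
  mid=-2.69786 |R|=0.87598 →hi
  mid=-2.74712 |R|=0.94396 →hi
  mid=-2.77175 |R|=0.97978 →hi
  mid=-2.78407 |R|=0.99816 →hi
  ...
  [-2.78542,-2.78522] ⇒ x*=-2.7853
Interval (-2.7853, 0).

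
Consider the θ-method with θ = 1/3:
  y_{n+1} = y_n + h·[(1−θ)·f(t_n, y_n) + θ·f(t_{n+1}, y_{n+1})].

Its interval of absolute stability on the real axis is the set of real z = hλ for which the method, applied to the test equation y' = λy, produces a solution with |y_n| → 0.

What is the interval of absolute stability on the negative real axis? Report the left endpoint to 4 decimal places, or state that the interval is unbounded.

With y'=λy (z=hλ):
  y_{n+1} = y_n + z·[2/3·y_n + 1/3·y_{n+1}] ⇒ (1 − 1/3z)y_{n+1} = (1 + 2/3z)y_n
  so R(z) = (1 + 2/3z)/(1 − 1/3z).

Find x<0 with |R(x)|<1.
x=-0.53: |R|=0.5496
R=−1: 1+2/3x = −1+1/3x ⇒ -1/3x=2 ⇒ x=2/(-1/3)=-6.0000
Confirm numerically:
  x=-4.370: |R|=0.77883 <1
  x=-3.663: |R|=0.64926 <1
  x=-2.438: |R|=0.34498 <1
  x=-6.560: |R|=1.05858 >1
  x=-6.371: |R|=1.03959 >1
  x=-6.050: |R|=1.00552 >1
So |R|<1 on (-6.0000, 0).

(-6.0000, 0).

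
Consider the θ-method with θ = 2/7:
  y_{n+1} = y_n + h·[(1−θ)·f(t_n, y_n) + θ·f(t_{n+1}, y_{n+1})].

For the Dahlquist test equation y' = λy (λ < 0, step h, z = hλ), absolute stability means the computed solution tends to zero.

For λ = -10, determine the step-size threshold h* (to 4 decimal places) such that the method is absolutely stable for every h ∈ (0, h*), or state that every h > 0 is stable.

(-4.6667,0); λ=-10 ⇒ h* = (14/3)/10 = 0.4667.

Test eqn y'=λy, z=hλ:
  y_{n+1} = y_n + z·[5/7·y_n + 2/7·y_{n+1}] ⇒ (1 − 2/7z)y_{n+1} = (1 + 5/7z)y_n
  R(z) = (1 + 5/7z)/(1 − 2/7z).

Find x<0 with |R(x)|<1.
x=-1.51: |R|=0.0549
R=−1: 1+5/7x = −1+2/7x ⇒ -3/7x=2 ⇒ x=2/(-3/7)=-4.6667
Confirm numerically:
  x=-4.340: |R|=0.93750 <1
  x=-4.274: |R|=0.92423 <1
  x=-3.230: |R|=0.67979 <1
  x=-2.240: |R|=0.36585 <1
  x=-5.180: |R|=1.08871 >1
  x=-4.942: |R|=1.04892 >1
Interval (-4.6667, 0).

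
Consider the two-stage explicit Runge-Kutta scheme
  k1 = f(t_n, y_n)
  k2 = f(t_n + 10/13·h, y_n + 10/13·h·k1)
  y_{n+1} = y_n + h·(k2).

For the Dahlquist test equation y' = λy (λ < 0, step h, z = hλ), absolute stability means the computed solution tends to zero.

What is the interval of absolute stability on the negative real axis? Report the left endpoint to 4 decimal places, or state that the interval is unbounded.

On y'=λy, z=hλ:
  k1=λy_n ⇒ h·k1=z·y_n;  k2=λ(1+10/13z)y_n ⇒ h·k2=z(1+10/13z)y_n
  y_{n+1}/y_n = 1 + z(1+10/13z) = 1 + z + 10/13z²
  so R(z) = 1 + z + 10/13z².

Boundary: |R(x)|=1, x<0.
x=-0.78: |R|=0.6880
R=1: x+10/13x²=0 ⇒ x=−13/10=-1.3000; min R=1−1/(4·10/13)=0.6750>−1
Confirm numerically:
  x=-1.096: |R|=0.82801 <1
  x=-1.073: |R|=0.81264 <1
  x=-0.835: |R|=0.70133 <1
  x=-0.544: |R|=0.68364 <1
  x=-1.578: |R|=1.33745 >1
  x=-1.395: |R|=1.10194 >1
  x=-1.363: |R|=1.06605 >1
Stable set (-1.3000, 0).

(-1.3000, 0).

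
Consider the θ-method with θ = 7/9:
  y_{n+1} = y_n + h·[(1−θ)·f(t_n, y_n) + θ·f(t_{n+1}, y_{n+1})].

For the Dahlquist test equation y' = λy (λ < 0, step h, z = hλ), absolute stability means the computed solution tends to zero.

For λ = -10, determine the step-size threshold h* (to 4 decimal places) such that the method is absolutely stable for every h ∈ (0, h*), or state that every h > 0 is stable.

unbounded; (−∞, 0). Any h>0 works for λ=-10.

With y'=λy (z=hλ):
  y_{n+1} = y_n + z·[2/9·y_n + 7/9·y_{n+1}] ⇒ (1 − 7/9z)y_{n+1} = (1 + 2/9z)y_n
  so R(z) = (1 + 2/9z)/(1 − 7/9z).

Solve |R(x)|<1 on ℝ⁻.
x=-1.6: |R|=0.2871
x=-2: |R|=0.2174
x=-10: |R|=0.1392
x=-100: |R|=0.2694
θ=7/9≥1/2 ⇒ |1+2/9x|<|1−7/9x| ∀x<0 ⇒ interval (−∞,0).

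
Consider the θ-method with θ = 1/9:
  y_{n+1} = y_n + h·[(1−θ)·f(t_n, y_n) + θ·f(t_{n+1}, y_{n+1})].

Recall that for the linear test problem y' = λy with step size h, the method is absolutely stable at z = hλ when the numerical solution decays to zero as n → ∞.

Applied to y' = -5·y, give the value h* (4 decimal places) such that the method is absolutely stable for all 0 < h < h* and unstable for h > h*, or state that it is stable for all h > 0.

On y'=λy, z=hλ:
  y_{n+1} = y_n + z·[8/9·y_n + 1/9·y_{n+1}] ⇒ (1 − 1/9z)y_{n+1} = (1 + 8/9z)y_n
  Hence R(z) = (1 + 8/9z)/(1 − 1/9z).

Need |R(x)|<1, x<0.
x=-1.08: |R|=0.0357
R=−1: 1+8/9x = −1+1/9x ⇒ -7/9x=2 ⇒ x=2/(-7/9)=-2.5714
Confirm numerically:
  x=-2.239: |R|=0.79295 <1
  x=-1.867: |R|=0.54624 <1
  x=-1.644: |R|=0.39008 <1
  x=-1.640: |R|=0.38722 <1
  x=-2.984: |R|=1.24099 >1
  x=-2.774: |R|=1.12043 >1
Stable set (-2.5714, 0).

(-2.5714,0); λ=-5 ⇒ h* = (18/7)/5 = 0.5143.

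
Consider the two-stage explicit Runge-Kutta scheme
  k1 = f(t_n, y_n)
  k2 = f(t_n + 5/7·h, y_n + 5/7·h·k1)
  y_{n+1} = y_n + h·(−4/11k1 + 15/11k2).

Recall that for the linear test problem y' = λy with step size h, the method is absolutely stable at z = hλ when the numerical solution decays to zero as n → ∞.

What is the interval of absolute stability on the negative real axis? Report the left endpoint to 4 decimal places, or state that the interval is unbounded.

z∈(-1.0267,0).

With y'=λy (z=hλ):
  k1=λy_n ⇒ h·k1=z·y_n;  k2=λ(1+5/7z)y_n ⇒ h·k2=z(1+5/7z)y_n
  y_{n+1}/y_n = 1 − 4/11z + 15/11z(1+5/7z) = 1 + z + 75/77z²
  R(z) = 1 + z + 75/77z².

Need |R(x)|<1, x<0.
x=-1.63: |R|=1.9579
R=1: x+75/77x²=0 ⇒ x=−77/75=-1.0267; min R=1−1/(4·75/77)=0.7433>−1
Confirm numerically:
  x=-0.915: |R|=0.90048 <1
  x=-0.835: |R|=0.84412 <1
  x=-0.587: |R|=0.74862 <1
  x=-1.534: |R|=1.75804 >1
  x=-1.161: |R|=1.15191 >1
So |R|<1 on (-1.0267, 0).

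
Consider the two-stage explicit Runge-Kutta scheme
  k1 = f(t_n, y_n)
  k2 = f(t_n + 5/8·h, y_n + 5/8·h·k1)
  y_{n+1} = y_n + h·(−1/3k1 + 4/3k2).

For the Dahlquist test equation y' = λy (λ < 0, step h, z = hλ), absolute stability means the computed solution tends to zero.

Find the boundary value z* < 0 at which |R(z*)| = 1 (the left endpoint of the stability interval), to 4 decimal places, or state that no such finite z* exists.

left endpoint -1.2000.

Set f=λy, z=hλ:
  k1=λy_n ⇒ h·k1=z·y_n;  k2=λ(1+5/8z)y_n ⇒ h·k2=z(1+5/8z)y_n
  y_{n+1}/y_n = 1 − 1/3z + 4/3z(1+5/8z) = 1 + z + 5/6z²
  so R(z) = 1 + z + 5/6z².

Solve |R(x)|<1 on ℝ⁻.
x=-0.8: |R|=0.7333
R=1: x+5/6x²=0 ⇒ x=−6/5=-1.2000; min R=1−1/(4·5/6)=0.7000>−1
Confirm numerically:
  x=-1.045: |R|=0.86502 <1
  x=-0.900: |R|=0.77500 <1
  x=-0.615: |R|=0.70019 <1
  x=-0.573: |R|=0.70061 <1
  x=-1.434: |R|=1.27963 >1
  x=-1.366: |R|=1.18896 >1
Stable set (-1.2000, 0).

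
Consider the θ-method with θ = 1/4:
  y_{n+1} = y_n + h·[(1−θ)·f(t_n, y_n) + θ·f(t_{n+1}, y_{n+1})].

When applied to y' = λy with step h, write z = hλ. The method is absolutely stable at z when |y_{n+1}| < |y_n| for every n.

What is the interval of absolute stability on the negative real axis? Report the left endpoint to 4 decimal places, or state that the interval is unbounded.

On y'=λy, z=hλ:
  y_{n+1} = y_n + z·[3/4·y_n + 1/4·y_{n+1}] ⇒ (1 − 1/4z)y_{n+1} = (1 + 3/4z)y_n
  Hence R(z) = (1 + 3/4z)/(1 − 1/4z).

Find x<0 with |R(x)|<1.
x=-0.7: |R|=0.4043
R=−1: 1+3/4x = −1+1/4x ⇒ -1/2x=2 ⇒ x=2/(-1/2)=-4.0000
Confirm numerically:
  x=-3.750: |R|=0.93548 <1
  x=-3.610: |R|=0.89750 <1
  x=-3.371: |R|=0.82933 <1
  x=-4.581: |R|=1.13542 >1
  x=-4.223: |R|=1.05424 >1
Stable set (-4.0000, 0).

z∈(-4.0000,0).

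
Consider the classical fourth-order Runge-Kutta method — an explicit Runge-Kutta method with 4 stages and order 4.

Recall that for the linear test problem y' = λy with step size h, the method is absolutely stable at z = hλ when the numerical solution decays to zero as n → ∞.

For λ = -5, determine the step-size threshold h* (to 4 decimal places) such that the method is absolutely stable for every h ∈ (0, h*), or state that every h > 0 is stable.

(-2.7853,0); λ=-5 ⇒ h* = 0.5571.

On y'=λy, z=hλ:
  order 4, 4-stage ⇒ R(z)=1+z+z^2/2+z^3/6+z^4/24
  (e.g. R(-1.8)=0.28540, |R|=0.28540)

Find x<0 with |R(x)|<1.
x=-1.8: |R|=0.2854
|R(-3.13)|=1.6569 |R(-1.06)|=0.3559 |R(-0.85)|=0.4306
Bisect:
  x_lo=-3.1162 |R|=1.6249  x_hi=-0.1968 |R|=0.8214
  mid=-1.65651 |R|=0.27165 →hi
  mid=-2.38637 |R|=0.54730 →hi
  mid=-2.75130 |R|=0.94994 →hi
  mid=-2.93376 |R|=1.24791 →lo
  mid=-2.84253 |R|=1.08978 →lo
  mid=-2.79691 |R|=1.01766 →lo
  mid=-2.77411 |R|=0.98326 →hi
  mid=-2.78551 |R|=1.00033 →lo
  mid=-2.77981 |R|=0.99176 →hi
  ...
  [-2.78533,-2.78515] ⇒ x*=-2.7853
Stable set (-2.7853, 0).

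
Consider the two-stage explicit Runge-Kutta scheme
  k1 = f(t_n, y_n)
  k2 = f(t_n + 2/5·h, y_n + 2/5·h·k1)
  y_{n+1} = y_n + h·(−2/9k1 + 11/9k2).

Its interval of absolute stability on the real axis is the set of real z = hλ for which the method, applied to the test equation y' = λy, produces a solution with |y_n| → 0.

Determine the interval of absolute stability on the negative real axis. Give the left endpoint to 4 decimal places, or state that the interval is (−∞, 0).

With y'=λy (z=hλ):
  k1=λy_n ⇒ h·k1=z·y_n;  k2=λ(1+2/5z)y_n ⇒ h·k2=z(1+2/5z)y_n
  y_{n+1}/y_n = 1 − 2/9z + 11/9z(1+2/5z) = 1 + z + 22/45z²
  so R(z) = 1 + z + 22/45z².

Boundary: |R(x)|=1, x<0.
x=-1.7: |R|=0.7129
R=1: x+22/45x²=0 ⇒ x=−45/22=-2.0455; min R=1−1/(4·22/45)=0.4886>−1
Confirm numerically:
  x=-1.642: |R|=0.67612 <1
  x=-1.297: |R|=0.52541 <1
  x=-1.250: |R|=0.51389 <1
  x=-0.828: |R|=0.50717 <1
  x=-2.597: |R|=1.70027 >1
  x=-2.427: |R|=1.45272 >1
  x=-2.184: |R|=1.14793 >1
Stable set (-2.0455, 0).

z∈(-2.0455,0).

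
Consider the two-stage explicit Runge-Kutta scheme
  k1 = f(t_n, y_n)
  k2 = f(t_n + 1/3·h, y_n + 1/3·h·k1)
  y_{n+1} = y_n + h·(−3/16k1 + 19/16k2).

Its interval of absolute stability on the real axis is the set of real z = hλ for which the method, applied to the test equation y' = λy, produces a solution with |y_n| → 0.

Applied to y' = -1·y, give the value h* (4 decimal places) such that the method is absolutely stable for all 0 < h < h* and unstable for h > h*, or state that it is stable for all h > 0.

Set f=λy, z=hλ:
  k1=λy_n ⇒ h·k1=z·y_n;  k2=λ(1+1/3z)y_n ⇒ h·k2=z(1+1/3z)y_n
  y_{n+1}/y_n = 1 − 3/16z + 19/16z(1+1/3z) = 1 + z + 19/48z²
  R(z) = 1 + z + 19/48z².

Need |R(x)|<1, x<0.
x=-1.43: |R|=0.3794
R=1: x+19/48x²=0 ⇒ x=−48/19=-2.5263; min R=1−1/(4·19/48)=0.3684>−1
Confirm numerically:
  x=-2.230: |R|=0.73844 <1
  x=-1.409: |R|=0.37684 <1
  x=-1.194: |R|=0.37031 <1
  x=-3.109: |R|=1.71708 >1
  x=-2.750: |R|=1.24349 >1
  x=-2.666: |R|=1.14741 >1
Stable set (-2.5263, 0).

(-2.5263,0); λ=-1 ⇒ h* = (48/19)/1 = 2.5263.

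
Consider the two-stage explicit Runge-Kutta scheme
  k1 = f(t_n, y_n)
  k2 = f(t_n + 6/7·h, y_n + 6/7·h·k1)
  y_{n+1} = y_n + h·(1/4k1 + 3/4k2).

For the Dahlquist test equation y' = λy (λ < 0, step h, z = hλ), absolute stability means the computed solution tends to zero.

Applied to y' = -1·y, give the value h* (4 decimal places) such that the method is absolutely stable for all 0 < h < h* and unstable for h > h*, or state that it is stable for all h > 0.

(-1.5556,0); λ=-1 ⇒ h* = (14/9)/1 = 1.5556.

Set f=λy, z=hλ:
  k1=λy_n ⇒ h·k1=z·y_n;  k2=λ(1+6/7z)y_n ⇒ h·k2=z(1+6/7z)y_n
  y_{n+1}/y_n = 1 + 1/4z + 3/4z(1+6/7z) = 1 + z + 9/14z²
  R(z) = 1 + z + 9/14z².

Need |R(x)|<1, x<0.
x=-1.33: |R|=0.8072
R=1: x+9/14x²=0 ⇒ x=−14/9=-1.5556; min R=1−1/(4·9/14)=0.6111>−1
Confirm numerically:
  x=-1.322: |R|=0.80151 <1
  x=-0.962: |R|=0.63293 <1
  x=-0.827: |R|=0.61267 <1
  x=-0.726: |R|=0.61283 <1
  x=-2.107: |R|=1.74693 >1
  x=-1.771: |R|=1.24528 >1
So |R|<1 on (-1.5556, 0).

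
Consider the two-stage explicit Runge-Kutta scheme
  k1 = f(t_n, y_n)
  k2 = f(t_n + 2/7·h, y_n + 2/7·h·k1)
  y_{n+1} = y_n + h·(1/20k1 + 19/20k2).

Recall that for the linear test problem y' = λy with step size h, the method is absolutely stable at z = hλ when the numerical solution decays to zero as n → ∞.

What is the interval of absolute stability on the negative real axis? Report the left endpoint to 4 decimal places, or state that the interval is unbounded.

(-3.6842, 0).

On y'=λy, z=hλ:
  k1=λy_n ⇒ h·k1=z·y_n;  k2=λ(1+2/7z)y_n ⇒ h·k2=z(1+2/7z)y_n
  y_{n+1}/y_n = 1 + 1/20z + 19/20z(1+2/7z) = 1 + z + 19/70z²
  ⇒ R(z) = 1 + z + 19/70z².

Find x<0 with |R(x)|<1.
x=-1.47: |R|=0.1165
R=1: x+19/70x²=0 ⇒ x=−70/19=-3.6842; min R=1−1/(4·19/70)=0.0789>−1
Confirm numerically:
  x=-3.136: |R|=0.53336 <1
  x=-2.568: |R|=0.22197 <1
  x=-2.547: |R|=0.21381 <1
  x=-1.949: |R|=0.08205 <1
  x=-4.222: |R|=1.61629 >1
  x=-3.981: |R|=1.32070 >1
Interval (-3.6842, 0).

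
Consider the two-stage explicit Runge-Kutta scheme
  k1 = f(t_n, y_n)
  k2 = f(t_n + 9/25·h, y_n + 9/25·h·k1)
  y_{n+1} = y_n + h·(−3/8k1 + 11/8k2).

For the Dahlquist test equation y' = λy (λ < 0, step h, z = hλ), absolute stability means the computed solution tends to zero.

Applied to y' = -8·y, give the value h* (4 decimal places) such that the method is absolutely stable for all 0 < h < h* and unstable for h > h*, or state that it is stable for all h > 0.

(-2.0202,0); λ=-8 ⇒ h* = (200/99)/8 = 0.2525.

Test eqn y'=λy, z=hλ:
  k1=λy_n ⇒ h·k1=z·y_n;  k2=λ(1+9/25z)y_n ⇒ h·k2=z(1+9/25z)y_n
  y_{n+1}/y_n = 1 − 3/8z + 11/8z(1+9/25z) = 1 + z + 99/200z²
  R(z) = 1 + z + 99/200z².

Solve |R(x)|<1 on ℝ⁻.
x=-0.42: |R|=0.6673
R=1: x+99/200x²=0 ⇒ x=−200/99=-2.0202; min R=1−1/(4·99/200)=0.4949>−1
Confirm numerically:
  x=-1.549: |R|=0.63870 <1
  x=-1.521: |R|=0.62415 <1
  x=-1.074: |R|=0.49697 <1
  x=-1.049: |R|=0.49570 <1
  x=-2.403: |R|=1.45533 >1
  x=-2.227: |R|=1.22797 >1
  x=-2.080: |R|=1.06157 >1
So |R|<1 on (-2.0202, 0).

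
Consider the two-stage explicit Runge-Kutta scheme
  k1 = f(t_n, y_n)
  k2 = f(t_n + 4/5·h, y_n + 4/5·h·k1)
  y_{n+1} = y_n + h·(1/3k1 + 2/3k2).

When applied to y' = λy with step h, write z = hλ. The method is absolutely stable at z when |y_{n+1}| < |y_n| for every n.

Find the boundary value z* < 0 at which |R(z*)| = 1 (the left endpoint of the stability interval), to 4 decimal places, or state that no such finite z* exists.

On y'=λy, z=hλ:
  k1=λy_n ⇒ h·k1=z·y_n;  k2=λ(1+4/5z)y_n ⇒ h·k2=z(1+4/5z)y_n
  y_{n+1}/y_n = 1 + 1/3z + 2/3z(1+4/5z) = 1 + z + 8/15z²
  ⇒ R(z) = 1 + z + 8/15z².

Find x<0 with |R(x)|<1.
x=-0.53: |R|=0.6198
R=1: x+8/15x²=0 ⇒ x=−15/8=-1.8750; min R=1−1/(4·8/15)=0.5312>−1
Confirm numerically:
  x=-1.697: |R|=0.83890 <1
  x=-1.307: |R|=0.60407 <1
  x=-1.149: |R|=0.55511 <1
  x=-0.843: |R|=0.53601 <1
  x=-2.094: |R|=1.24458 >1
  x=-1.976: |R|=1.10644 >1
  x=-1.967: |R|=1.09651 >1
Interval (-1.8750, 0).

left endpoint -1.8750.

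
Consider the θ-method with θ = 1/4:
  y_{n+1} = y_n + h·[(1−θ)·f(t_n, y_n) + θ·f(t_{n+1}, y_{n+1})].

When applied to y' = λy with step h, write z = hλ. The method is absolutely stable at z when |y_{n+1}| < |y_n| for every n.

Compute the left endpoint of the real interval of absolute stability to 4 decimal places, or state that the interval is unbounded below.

Set f=λy, z=hλ:
  y_{n+1} = y_n + z·[3/4·y_n + 1/4·y_{n+1}] ⇒ (1 − 1/4z)y_{n+1} = (1 + 3/4z)y_n
  so R(z) = (1 + 3/4z)/(1 − 1/4z).

Solve |R(x)|<1 on ℝ⁻.
x=-1.27: |R|=0.0361
R=−1: 1+3/4x = −1+1/4x ⇒ -1/2x=2 ⇒ x=2/(-1/2)=-4.0000
Confirm numerically:
  x=-3.376: |R|=0.83080 <1
  x=-3.008: |R|=0.71689 <1
  x=-2.279: |R|=0.45182 <1
  x=-4.522: |R|=1.12251 >1
  x=-4.064: |R|=1.01587 >1
Stable set (-4.0000, 0).

left endpoint -4.0000.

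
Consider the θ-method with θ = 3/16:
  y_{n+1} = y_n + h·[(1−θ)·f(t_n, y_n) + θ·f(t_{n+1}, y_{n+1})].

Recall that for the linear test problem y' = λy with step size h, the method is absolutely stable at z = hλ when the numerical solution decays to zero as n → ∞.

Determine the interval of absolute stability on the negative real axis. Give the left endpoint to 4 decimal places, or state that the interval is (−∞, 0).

(-3.2000, 0).

Test eqn y'=λy, z=hλ:
  y_{n+1} = y_n + z·[13/16·y_n + 3/16·y_{n+1}] ⇒ (1 − 3/16z)y_{n+1} = (1 + 13/16z)y_n
  Hence R(z) = (1 + 13/16z)/(1 − 3/16z).

Solve |R(x)|<1 on ℝ⁻.
x=-0.32: |R|=0.6981
R=−1: 1+13/16x = −1+3/16x ⇒ -5/8x=2 ⇒ x=2/(-5/8)=-3.2000
Confirm numerically:
  x=-2.393: |R|=0.65184 <1
  x=-1.801: |R|=0.34635 <1
  x=-1.558: |R|=0.20577 <1
  x=-1.287: |R|=0.03681 <1
  x=-3.683: |R|=1.17856 >1
  x=-3.661: |R|=1.17085 >1
  x=-3.355: |R|=1.05947 >1
Interval (-3.2000, 0).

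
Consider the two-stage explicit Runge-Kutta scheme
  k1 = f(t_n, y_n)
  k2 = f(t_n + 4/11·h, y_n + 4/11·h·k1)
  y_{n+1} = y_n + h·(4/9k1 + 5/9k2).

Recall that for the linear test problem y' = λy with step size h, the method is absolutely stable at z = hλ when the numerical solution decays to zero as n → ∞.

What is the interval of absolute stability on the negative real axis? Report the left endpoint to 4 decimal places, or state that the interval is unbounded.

On y'=λy, z=hλ:
  k1=λy_n ⇒ h·k1=z·y_n;  k2=λ(1+4/11z)y_n ⇒ h·k2=z(1+4/11z)y_n
  y_{n+1}/y_n = 1 + 4/9z + 5/9z(1+4/11z) = 1 + z + 20/99z²
  Hence R(z) = 1 + z + 20/99z².

Need |R(x)|<1, x<0.
x=-1: |R|=0.2020
R=1: x+20/99x²=0 ⇒ x=−99/20=-4.9500; min R=1−1/(4·20/99)=-0.2375>−1
Confirm numerically:
  x=-3.174: |R|=0.13879 <1
  x=-2.972: |R|=0.18760 <1
  x=-2.515: |R|=0.23718 <1
  x=-2.045: |R|=0.20015 <1
  x=-5.494: |R|=1.60379 >1
  x=-5.124: |R|=1.18012 >1
So |R|<1 on (-4.9500, 0).

z∈(-4.9500,0).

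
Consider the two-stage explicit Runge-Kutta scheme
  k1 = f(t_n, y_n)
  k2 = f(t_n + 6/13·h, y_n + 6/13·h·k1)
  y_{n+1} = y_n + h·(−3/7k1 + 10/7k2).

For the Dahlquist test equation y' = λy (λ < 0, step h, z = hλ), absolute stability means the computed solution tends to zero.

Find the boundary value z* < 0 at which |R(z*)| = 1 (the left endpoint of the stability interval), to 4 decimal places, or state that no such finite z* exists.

z* = -1.5167.

Set f=λy, z=hλ:
  k1=λy_n ⇒ h·k1=z·y_n;  k2=λ(1+6/13z)y_n ⇒ h·k2=z(1+6/13z)y_n
  y_{n+1}/y_n = 1 − 3/7z + 10/7z(1+6/13z) = 1 + z + 60/91z²
  so R(z) = 1 + z + 60/91z².

Boundary: |R(x)|=1, x<0.
x=-0.33: |R|=0.7418
R=1: x+60/91x²=0 ⇒ x=−91/60=-1.5167; min R=1−1/(4·60/91)=0.6208>−1
Confirm numerically:
  x=-1.300: |R|=0.81429 <1
  x=-0.991: |R|=0.65653 <1
  x=-0.748: |R|=0.62090 <1
  x=-1.817: |R|=1.35981 >1
  x=-1.816: |R|=1.35841 >1
  x=-1.777: |R|=1.30502 >1
Interval (-1.5167, 0).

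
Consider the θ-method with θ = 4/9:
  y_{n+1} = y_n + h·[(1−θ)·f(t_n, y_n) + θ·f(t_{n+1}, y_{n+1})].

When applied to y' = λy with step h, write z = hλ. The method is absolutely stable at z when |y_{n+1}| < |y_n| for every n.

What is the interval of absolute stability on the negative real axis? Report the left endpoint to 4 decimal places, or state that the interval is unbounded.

(-18.0000, 0).

Set f=λy, z=hλ:
  y_{n+1} = y_n + z·[5/9·y_n + 4/9·y_{n+1}] ⇒ (1 − 4/9z)y_{n+1} = (1 + 5/9z)y_n
  so R(z) = (1 + 5/9z)/(1 − 4/9z).

Boundary: |R(x)|=1, x<0.
x=-1.51: |R|=0.0964
R=−1: 1+5/9x = −1+4/9x ⇒ -1/9x=2 ⇒ x=2/(-1/9)=-18.0000
Confirm numerically:
  x=-17.094: |R|=0.98829 <1
  x=-12.674: |R|=0.91078 <1
  x=-7.587: |R|=0.73536 <1
  x=-18.455: |R|=1.00549 >1
  x=-18.039: |R|=1.00048 >1
So |R|<1 on (-18.0000, 0).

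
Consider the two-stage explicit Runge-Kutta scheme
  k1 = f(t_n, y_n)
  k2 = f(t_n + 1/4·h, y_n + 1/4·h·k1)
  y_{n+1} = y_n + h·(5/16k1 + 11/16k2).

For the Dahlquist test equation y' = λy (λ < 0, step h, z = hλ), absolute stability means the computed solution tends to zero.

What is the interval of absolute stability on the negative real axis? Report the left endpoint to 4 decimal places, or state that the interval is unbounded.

(-5.8182, 0).

On y'=λy, z=hλ:
  k1=λy_n ⇒ h·k1=z·y_n;  k2=λ(1+1/4z)y_n ⇒ h·k2=z(1+1/4z)y_n
  y_{n+1}/y_n = 1 + 5/16z + 11/16z(1+1/4z) = 1 + z + 11/64z²
  ⇒ R(z) = 1 + z + 11/64z².

Find x<0 with |R(x)|<1.
x=-1.34: |R|=0.0314
R=1: x+11/64x²=0 ⇒ x=−64/11=-5.8182; min R=1−1/(4·11/64)=-0.4545>−1
Confirm numerically:
  x=-5.621: |R|=0.80950 <1
  x=-4.844: |R|=0.18893 <1
  x=-3.413: |R|=0.41090 <1
  x=-2.901: |R|=0.45453 <1
  x=-6.277: |R|=1.49500 >1
  x=-6.094: |R|=1.28889 >1
  x=-5.884: |R|=1.06656 >1
Interval (-5.8182, 0).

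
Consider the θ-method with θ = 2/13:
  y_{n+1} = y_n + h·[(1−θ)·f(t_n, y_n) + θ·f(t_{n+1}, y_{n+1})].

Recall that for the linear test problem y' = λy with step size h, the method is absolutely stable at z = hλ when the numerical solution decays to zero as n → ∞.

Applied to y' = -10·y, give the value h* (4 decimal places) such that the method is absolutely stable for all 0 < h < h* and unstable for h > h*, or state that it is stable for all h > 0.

With y'=λy (z=hλ):
  y_{n+1} = y_n + z·[11/13·y_n + 2/13·y_{n+1}] ⇒ (1 − 2/13z)y_{n+1} = (1 + 11/13z)y_n
  R(z) = (1 + 11/13z)/(1 − 2/13z).

Boundary: |R(x)|=1, x<0.
x=-0.42: |R|=0.6055
R=−1: 1+11/13x = −1+2/13x ⇒ -9/13x=2 ⇒ x=2/(-9/13)=-2.8889
Confirm numerically:
  x=-2.845: |R|=0.97887 <1
  x=-2.603: |R|=0.85867 <1
  x=-2.528: |R|=0.82012 <1
  x=-2.232: |R|=0.66148 <1
  x=-3.482: |R|=1.26738 >1
  x=-3.255: |R|=1.16889 >1
  x=-3.171: |R|=1.13127 >1
So |R|<1 on (-2.8889, 0).

(-2.8889,0); λ=-10 ⇒ h* = (26/9)/10 = 0.2889.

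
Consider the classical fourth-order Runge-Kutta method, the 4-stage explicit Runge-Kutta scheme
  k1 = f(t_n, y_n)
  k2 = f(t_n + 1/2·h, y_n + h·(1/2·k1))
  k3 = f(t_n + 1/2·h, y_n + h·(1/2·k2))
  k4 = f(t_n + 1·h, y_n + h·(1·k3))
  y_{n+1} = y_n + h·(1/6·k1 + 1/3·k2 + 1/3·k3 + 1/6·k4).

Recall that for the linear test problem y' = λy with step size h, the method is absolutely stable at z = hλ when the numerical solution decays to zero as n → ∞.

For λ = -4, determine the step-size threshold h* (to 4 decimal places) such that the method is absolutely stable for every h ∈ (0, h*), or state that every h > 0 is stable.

(-2.7853,0); λ=-4 ⇒ h* = 0.6963.

Test eqn y'=λy, z=hλ:
  order 4, 4-stage ⇒ R(z)=1+z+z^2/2+z^3/6+z^4/24
  (e.g. R(-1.71)=0.27495, |R|=0.27495)

Find x<0 with |R(x)|<1.
x=-1.71: |R|=0.2749
|R(-2.58)|=0.7321 |R(-0.88)|=0.4186 |R(-0.86)|=0.4266
Bisect:
  x_lo=-3.6435 |R|=3.2755  x_hi=-0.0796 |R|=0.9234
  mid=-1.86156 |R|=0.29634 →hi
  mid=-2.75251 |R|=0.95169 →hi
  mid=-3.19799 |R|=1.82264 →lo
  mid=-2.97525 |R|=1.32627 →lo
  mid=-2.86388 |R|=1.12510 →lo
  mid=-2.80820 |R|=1.03509 →lo
  mid=-2.78036 |R|=0.99258 →hi
  mid=-2.79428 |R|=1.01363 →lo
  ...
  [-2.78536,-2.78514] ⇒ x*=-2.7853
Stable set (-2.7853, 0).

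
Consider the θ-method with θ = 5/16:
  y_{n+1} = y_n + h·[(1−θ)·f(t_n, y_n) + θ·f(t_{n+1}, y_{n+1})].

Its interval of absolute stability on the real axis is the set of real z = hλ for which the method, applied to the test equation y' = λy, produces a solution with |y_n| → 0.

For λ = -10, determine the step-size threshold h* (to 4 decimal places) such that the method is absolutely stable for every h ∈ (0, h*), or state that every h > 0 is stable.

Set f=λy, z=hλ:
  y_{n+1} = y_n + z·[11/16·y_n + 5/16·y_{n+1}] ⇒ (1 − 5/16z)y_{n+1} = (1 + 11/16z)y_n
  R(z) = (1 + 11/16z)/(1 − 5/16z).

Solve |R(x)|<1 on ℝ⁻.
x=-1.42: |R|=0.0165
R=−1: 1+11/16x = −1+5/16x ⇒ -3/8x=2 ⇒ x=2/(-3/8)=-5.3333
Confirm numerically:
  x=-4.503: |R|=0.87065 <1
  x=-4.220: |R|=0.81995 <1
  x=-4.175: |R|=0.81153 <1
  x=-3.886: |R|=0.75490 <1
  x=-5.873: |R|=1.07138 >1
  x=-5.440: |R|=1.01481 >1
  x=-5.362: |R|=1.00402 >1
So |R|<1 on (-5.3333, 0).

(-5.3333,0); λ=-10 ⇒ h* = (16/3)/10 = 0.5333.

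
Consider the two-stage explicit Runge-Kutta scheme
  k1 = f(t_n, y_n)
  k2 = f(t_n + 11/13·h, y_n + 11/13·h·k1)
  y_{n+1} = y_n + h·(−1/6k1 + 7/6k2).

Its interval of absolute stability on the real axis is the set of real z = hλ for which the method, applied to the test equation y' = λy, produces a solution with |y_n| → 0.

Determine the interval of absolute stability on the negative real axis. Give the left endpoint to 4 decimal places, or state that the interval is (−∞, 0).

(-1.0130, 0).

Test eqn y'=λy, z=hλ:
  k1=λy_n ⇒ h·k1=z·y_n;  k2=λ(1+11/13z)y_n ⇒ h·k2=z(1+11/13z)y_n
  y_{n+1}/y_n = 1 − 1/6z + 7/6z(1+11/13z) = 1 + z + 77/78z²
  Hence R(z) = 1 + z + 77/78z².

Need |R(x)|<1, x<0.
x=-1.79: |R|=2.3730
R=1: x+77/78x²=0 ⇒ x=−78/77=-1.0130; min R=1−1/(4·77/78)=0.7468>−1
Confirm numerically:
  x=-0.958: |R|=0.94800 <1
  x=-0.821: |R|=0.84440 <1
  x=-0.748: |R|=0.80433 <1
  x=-1.490: |R|=1.70164 >1
  x=-1.460: |R|=1.64427 >1
So |R|<1 on (-1.0130, 0).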